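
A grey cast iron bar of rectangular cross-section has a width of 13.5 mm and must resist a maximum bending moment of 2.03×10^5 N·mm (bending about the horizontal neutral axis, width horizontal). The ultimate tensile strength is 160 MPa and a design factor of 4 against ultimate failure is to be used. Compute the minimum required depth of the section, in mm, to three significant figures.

σ_allow = 160/4 = 40.00 MPa.
For a rectangular section σ = 6M/(bh²), so h² = 6M/(b σ_allow) = 6×203000/(13.5×40.00) = 2256 mm².
h = 47.49 mm.

h = 47.5 mm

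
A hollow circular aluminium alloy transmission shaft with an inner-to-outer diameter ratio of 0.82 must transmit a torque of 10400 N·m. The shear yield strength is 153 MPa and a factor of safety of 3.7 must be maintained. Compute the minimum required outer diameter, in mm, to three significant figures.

d_o = 133 mm

τ_allow = 153/3.7 = 41.35 MPa.
For a hollow shaft τ = 16T/[πd_o³(1−k⁴)] with k = 0.82, so 1−k⁴ = 0.5479.
d_o³ = 16T/[π τ_allow (1−k⁴)] = 16×1.0400×10^7/(π×41.35×0.5479) = 2.338×10^6 mm³.
d_o = 132.7 mm.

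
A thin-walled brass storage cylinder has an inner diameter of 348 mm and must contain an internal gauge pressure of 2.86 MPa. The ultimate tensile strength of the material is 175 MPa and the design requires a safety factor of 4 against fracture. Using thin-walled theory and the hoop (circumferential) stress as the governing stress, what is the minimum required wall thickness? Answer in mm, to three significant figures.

σ_allow = 175/4 = 43.75 MPa.
Hoop stress σ_h = pD/(2t), so t = pD/(2σ_allow) = 2.86×348/(2×43.75) = 11.37 mm.

t = 11.4 mm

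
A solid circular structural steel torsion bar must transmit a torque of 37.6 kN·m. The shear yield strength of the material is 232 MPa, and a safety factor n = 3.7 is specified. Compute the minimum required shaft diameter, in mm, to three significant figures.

Allowable shear stress τ_allow = 232/3.7 = 62.70 MPa.
For a solid shaft τ = 16T/(πd³), so d³ = 16T/(π τ_allow) = 16×3.7600×10^7/(π×62.70) = 3.054×10^6 mm³.
d = (3.054×10^6)^(1/3) = 145.1 mm.

d = 145 mm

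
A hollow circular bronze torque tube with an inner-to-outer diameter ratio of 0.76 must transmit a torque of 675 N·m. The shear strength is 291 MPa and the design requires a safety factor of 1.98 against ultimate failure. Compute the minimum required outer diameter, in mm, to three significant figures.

d_o = 32.7 mm

τ_allow = 291/1.98 = 147.0 MPa.
For a hollow shaft τ = 16T/[πd_o³(1−k⁴)] with k = 0.76, so 1−k⁴ = 0.6664.
d_o³ = 16T/[π τ_allow (1−k⁴)] = 16×675000/(π×147.0×0.6664) = 35100 mm³.
d_o = 32.74 mm.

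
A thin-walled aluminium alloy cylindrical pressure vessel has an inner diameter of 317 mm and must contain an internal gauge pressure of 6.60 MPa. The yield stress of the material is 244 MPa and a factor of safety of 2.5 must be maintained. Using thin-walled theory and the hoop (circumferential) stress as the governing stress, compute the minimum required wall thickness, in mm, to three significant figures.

σ_allow = 244/2.5 = 97.60 MPa.
Hoop stress σ_h = pD/(2t), so t = pD/(2σ_allow) = 6.60×317/(2×97.60) = 10.72 mm.

t = 10.7 mm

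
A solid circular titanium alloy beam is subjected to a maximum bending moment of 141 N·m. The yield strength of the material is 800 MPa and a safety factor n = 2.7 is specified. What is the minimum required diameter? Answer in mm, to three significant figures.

σ_allow = 800/2.7 = 296.3 MPa.
For a solid circular section σ = 32M/(πd³), so d³ = 32M/(π σ_allow) = 32×141000/(π×296.3) = 4847 mm³.
d = 16.92 mm.

d = 16.9 mm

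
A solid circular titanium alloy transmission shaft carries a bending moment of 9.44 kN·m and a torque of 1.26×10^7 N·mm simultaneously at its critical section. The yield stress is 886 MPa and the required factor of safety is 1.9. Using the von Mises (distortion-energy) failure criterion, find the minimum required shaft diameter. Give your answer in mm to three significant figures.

d = 68.1 mm

σ_allow = σ_y/n = 886/1.9 = 466.3 MPa.
For a solid shaft σ_b = 32M/(πd³) and τ = 16T/(πd³), so the von Mises stress is σ' = (16/πd³)·√(4M²+3T²).
√(4M²+3T²) = √(4×(9.440×10^6)² + 3×(1.260×10^7)²) = 2.886×10^7 N·mm.
d³ = 16×2.886×10^7/(π×466.3) = 315200 mm³.
d = 68.05 mm.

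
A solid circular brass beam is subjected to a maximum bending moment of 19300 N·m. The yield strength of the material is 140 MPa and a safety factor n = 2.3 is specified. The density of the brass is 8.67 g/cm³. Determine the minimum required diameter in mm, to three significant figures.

d = 148 mm

σ_allow = 140/2.3 = 60.87 MPa.
For a solid circular section σ = 32M/(πd³), so d³ = 32M/(π σ_allow) = 32×1.9300×10^7/(π×60.87) = 3.230×10^6 mm³.
d = 147.8 mm.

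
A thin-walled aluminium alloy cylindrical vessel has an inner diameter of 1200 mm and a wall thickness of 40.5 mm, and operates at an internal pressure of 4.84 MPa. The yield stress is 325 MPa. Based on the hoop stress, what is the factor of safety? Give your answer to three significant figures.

σ_h = pD/(2t) = 4.84×1200/(2×40.5) = 71.70 MPa.
n = 325/71.70 = 4.533.

n = 4.53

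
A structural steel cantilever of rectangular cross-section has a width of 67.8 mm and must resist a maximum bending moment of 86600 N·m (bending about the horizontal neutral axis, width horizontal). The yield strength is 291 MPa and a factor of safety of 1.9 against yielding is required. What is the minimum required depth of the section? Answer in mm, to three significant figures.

σ_allow = 291/1.9 = 153.2 MPa.
For a rectangular section σ = 6M/(bh²), so h² = 6M/(b σ_allow) = 6×8.6600×10^7/(67.8×153.2) = 50040 mm².
h = 223.7 mm.

h = 224 mm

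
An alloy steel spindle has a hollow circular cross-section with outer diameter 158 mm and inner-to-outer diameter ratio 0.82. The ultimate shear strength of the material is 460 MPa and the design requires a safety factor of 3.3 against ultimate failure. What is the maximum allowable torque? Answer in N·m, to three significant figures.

τ_allow = 460/3.3 = 139.4 MPa.
For a hollow shaft T_allow = τ_allow·πd_o³(1−k⁴)/16 with 1−k⁴ = 0.5479, so πd_o³(1−k⁴)/16 = 424300 mm³.
T_allow = 139.4×424300 = 5.915×10^7 N·mm = 59150 N·m.

T_allow = 59100 N·m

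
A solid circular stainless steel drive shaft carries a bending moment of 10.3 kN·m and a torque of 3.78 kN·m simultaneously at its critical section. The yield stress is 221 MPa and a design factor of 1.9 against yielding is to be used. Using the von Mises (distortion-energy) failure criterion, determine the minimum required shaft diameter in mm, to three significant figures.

σ_allow = σ_y/n = 221/1.9 = 116.3 MPa.
For a solid shaft σ_b = 32M/(πd³) and τ = 16T/(πd³), so the von Mises stress is σ' = (16/πd³)·√(4M²+3T²).
√(4M²+3T²) = √(4×(1.030×10^7)² + 3×(3.780×10^6)²) = 2.162×10^7 N·mm.
d³ = 16×2.162×10^7/(π×116.3) = 946400 mm³.
d = 98.18 mm.

d = 98.2 mm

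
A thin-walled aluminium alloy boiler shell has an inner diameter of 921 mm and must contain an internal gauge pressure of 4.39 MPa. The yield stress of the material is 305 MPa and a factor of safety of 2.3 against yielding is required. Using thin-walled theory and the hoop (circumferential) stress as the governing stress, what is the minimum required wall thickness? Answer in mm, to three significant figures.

t = 15.2 mm

σ_allow = 305/2.3 = 132.6 MPa.
Hoop stress σ_h = pD/(2t), so t = pD/(2σ_allow) = 4.39×921/(2×132.6) = 15.24 mm.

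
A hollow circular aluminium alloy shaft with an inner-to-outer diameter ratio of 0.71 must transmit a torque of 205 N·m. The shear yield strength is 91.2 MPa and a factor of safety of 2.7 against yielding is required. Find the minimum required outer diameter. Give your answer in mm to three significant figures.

τ_allow = 91.2/2.7 = 33.78 MPa.
For a hollow shaft τ = 16T/[πd_o³(1−k⁴)] with k = 0.71, so 1−k⁴ = 0.7459.
d_o³ = 16T/[π τ_allow (1−k⁴)] = 16×205000/(π×33.78×0.7459) = 41440 mm³.
d_o = 34.61 mm.

d_o = 34.6 mm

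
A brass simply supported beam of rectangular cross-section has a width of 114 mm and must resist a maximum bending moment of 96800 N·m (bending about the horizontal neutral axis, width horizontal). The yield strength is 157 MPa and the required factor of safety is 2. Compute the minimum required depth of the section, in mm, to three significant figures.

σ_allow = 157/2 = 78.50 MPa.
For a rectangular section σ = 6M/(bh²), so h² = 6M/(b σ_allow) = 6×9.6800×10^7/(114×78.50) = 64900 mm².
h = 254.8 mm.

h = 255 mm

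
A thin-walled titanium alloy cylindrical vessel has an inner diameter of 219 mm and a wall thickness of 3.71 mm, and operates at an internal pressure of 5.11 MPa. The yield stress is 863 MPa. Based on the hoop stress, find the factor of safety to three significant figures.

σ_h = pD/(2t) = 5.11×219/(2×3.71) = 150.8 MPa.
n = 863/150.8 = 5.722.

n = 5.72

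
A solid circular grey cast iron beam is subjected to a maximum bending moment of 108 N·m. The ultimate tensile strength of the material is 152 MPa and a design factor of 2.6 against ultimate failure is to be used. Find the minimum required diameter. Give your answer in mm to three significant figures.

σ_allow = 152/2.6 = 58.46 MPa.
For a solid circular section σ = 32M/(πd³), so d³ = 32M/(π σ_allow) = 32×108000/(π×58.46) = 18820 mm³.
d = 26.60 mm.

d = 26.6 mm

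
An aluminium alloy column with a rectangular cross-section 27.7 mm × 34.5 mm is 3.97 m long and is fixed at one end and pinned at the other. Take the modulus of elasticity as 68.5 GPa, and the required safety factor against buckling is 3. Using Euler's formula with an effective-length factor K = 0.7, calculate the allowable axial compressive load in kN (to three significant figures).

P_allow = 1.78 kN

Buckling occurs about the weak axis: I_min = h·b³/12 = 34.5×27.7³/12 = 61110 mm⁴ (b = 27.7 mm is the smaller dimension).
Effective length L_e = KL = 0.7×3.97 m = 2779 mm.
Euler critical load P_cr = π²EI/L_e² = π²×68500×61110/2779² = 5349 N.
P_allow = P_cr/n = 5349/3 = 1783 N.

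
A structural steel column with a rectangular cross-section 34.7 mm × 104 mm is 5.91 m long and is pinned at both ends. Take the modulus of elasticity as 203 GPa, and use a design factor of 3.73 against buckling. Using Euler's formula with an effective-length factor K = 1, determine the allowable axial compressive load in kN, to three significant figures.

P_allow = 5.57 kN

Buckling occurs about the weak axis: I_min = h·b³/12 = 104×34.7³/12 = 362100 mm⁴ (b = 34.7 mm is the smaller dimension).
Effective length L_e = KL = 1×5.91 m = 5910 mm.
Euler critical load P_cr = π²EI/L_e² = π²×203000×362100/5910² = 20770 N.
P_allow = P_cr/n = 20770/3.73 = 5569 N.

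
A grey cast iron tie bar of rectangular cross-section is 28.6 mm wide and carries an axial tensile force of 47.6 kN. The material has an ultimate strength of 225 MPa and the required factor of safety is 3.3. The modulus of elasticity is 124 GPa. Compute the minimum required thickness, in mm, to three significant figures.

t = 24.4 mm

σ_allow = 225/3.3 = 68.18 MPa.
Required area A = F/σ_allow = 47600/68.18 = 698.1 mm².
t = A/w = 698.1/28.6 = 24.41 mm.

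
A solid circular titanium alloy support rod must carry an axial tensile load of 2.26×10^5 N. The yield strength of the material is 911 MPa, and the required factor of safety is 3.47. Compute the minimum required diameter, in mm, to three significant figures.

Allowable stress σ_allow = 911/3.47 = 262.5 MPa.
Required area A = F/σ_allow = 226000/262.5 = 860.8 mm².
A = πd²/4 → d = √(4A/π) = 33.11 mm.

d = 33.1 mm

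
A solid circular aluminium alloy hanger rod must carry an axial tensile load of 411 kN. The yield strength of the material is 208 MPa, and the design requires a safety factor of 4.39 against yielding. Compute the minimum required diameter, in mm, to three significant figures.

Allowable stress σ_allow = 208/4.39 = 47.38 MPa.
Required area A = F/σ_allow = 411000/47.38 = 8674 mm².
A = πd²/4 → d = √(4A/π) = 105.1 mm.

d = 105 mm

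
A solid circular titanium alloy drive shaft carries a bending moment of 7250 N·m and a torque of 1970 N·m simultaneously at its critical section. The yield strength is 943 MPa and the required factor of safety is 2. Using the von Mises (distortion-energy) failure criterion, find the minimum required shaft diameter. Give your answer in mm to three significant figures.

d = 54.4 mm

σ_allow = σ_y/n = 943/2 = 471.5 MPa.
For a solid shaft σ_b = 32M/(πd³) and τ = 16T/(πd³), so the von Mises stress is σ' = (16/πd³)·√(4M²+3T²).
√(4M²+3T²) = √(4×(7.250×10^6)² + 3×(1.970×10^6)²) = 1.490×10^7 N·mm.
d³ = 16×1.490×10^7/(π×471.5) = 160900 mm³.
d = 54.39 mm.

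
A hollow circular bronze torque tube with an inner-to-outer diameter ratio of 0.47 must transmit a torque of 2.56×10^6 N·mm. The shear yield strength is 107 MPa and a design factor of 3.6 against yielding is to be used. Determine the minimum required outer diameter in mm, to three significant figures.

τ_allow = 107/3.6 = 29.72 MPa.
For a hollow shaft τ = 16T/[πd_o³(1−k⁴)] with k = 0.47, so 1−k⁴ = 0.9512.
d_o³ = 16T/[π τ_allow (1−k⁴)] = 16×2560000/(π×29.72×0.9512) = 461200 mm³.
d_o = 77.26 mm.

d_o = 77.3 mm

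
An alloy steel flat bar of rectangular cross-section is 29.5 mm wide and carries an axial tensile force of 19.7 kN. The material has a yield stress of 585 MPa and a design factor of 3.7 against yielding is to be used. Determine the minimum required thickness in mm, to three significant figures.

t = 4.22 mm

σ_allow = 585/3.7 = 158.1 MPa.
Required area A = F/σ_allow = 19700/158.1 = 124.6 mm².
t = A/w = 124.6/29.5 = 4.224 mm.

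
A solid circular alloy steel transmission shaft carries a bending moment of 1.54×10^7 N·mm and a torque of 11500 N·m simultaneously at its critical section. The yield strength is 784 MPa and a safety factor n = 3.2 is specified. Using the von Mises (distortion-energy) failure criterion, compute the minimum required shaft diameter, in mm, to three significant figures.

d = 91.4 mm

σ_allow = σ_y/n = 784/3.2 = 245.0 MPa.
For a solid shaft σ_b = 32M/(πd³) and τ = 16T/(πd³), so the von Mises stress is σ' = (16/πd³)·√(4M²+3T²).
√(4M²+3T²) = √(4×(1.540×10^7)² + 3×(1.150×10^7)²) = 3.668×10^7 N·mm.
d³ = 16×3.668×10^7/(π×245.0) = 762500 mm³.
d = 91.36 mm.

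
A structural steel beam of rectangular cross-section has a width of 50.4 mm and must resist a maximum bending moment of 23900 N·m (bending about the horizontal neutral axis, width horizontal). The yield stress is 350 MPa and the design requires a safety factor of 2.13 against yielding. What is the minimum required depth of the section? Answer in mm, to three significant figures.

σ_allow = 350/2.13 = 164.3 MPa.
For a rectangular section σ = 6M/(bh²), so h² = 6M/(b σ_allow) = 6×2.3900×10^7/(50.4×164.3) = 17320 mm².
h = 131.6 mm.

h = 132 mm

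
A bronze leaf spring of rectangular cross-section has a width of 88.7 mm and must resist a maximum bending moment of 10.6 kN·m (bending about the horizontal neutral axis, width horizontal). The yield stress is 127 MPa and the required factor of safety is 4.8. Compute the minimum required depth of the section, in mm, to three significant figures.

σ_allow = 127/4.8 = 26.46 MPa.
For a rectangular section σ = 6M/(bh²), so h² = 6M/(b σ_allow) = 6×1.0600×10^7/(88.7×26.46) = 27100 mm².
h = 164.6 mm.

h = 165 mm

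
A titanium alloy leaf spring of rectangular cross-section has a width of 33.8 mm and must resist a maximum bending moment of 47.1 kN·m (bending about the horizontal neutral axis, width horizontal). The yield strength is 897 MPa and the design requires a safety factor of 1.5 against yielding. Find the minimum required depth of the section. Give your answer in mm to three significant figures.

σ_allow = 897/1.5 = 598.0 MPa.
For a rectangular section σ = 6M/(bh²), so h² = 6M/(b σ_allow) = 6×4.7100×10^7/(33.8×598.0) = 13980 mm².
h = 118.2 mm.

h = 118 mm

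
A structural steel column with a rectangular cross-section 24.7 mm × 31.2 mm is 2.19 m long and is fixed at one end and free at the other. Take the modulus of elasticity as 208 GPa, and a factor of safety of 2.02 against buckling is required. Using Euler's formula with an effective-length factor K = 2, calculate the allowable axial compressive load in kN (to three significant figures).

Buckling occurs about the weak axis: I_min = h·b³/12 = 31.2×24.7³/12 = 39180 mm⁴ (b = 24.7 mm is the smaller dimension).
Effective length L_e = KL = 2×2.19 m = 4380 mm.
Euler critical load P_cr = π²EI/L_e² = π²×208000×39180/4380² = 4193 N.
P_allow = P_cr/n = 4193/2.02 = 2076 N.

P_allow = 2.08 kN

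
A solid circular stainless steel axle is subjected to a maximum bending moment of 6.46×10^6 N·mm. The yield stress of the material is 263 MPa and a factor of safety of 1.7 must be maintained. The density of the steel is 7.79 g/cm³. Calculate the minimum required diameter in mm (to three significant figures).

σ_allow = 263/1.7 = 154.7 MPa.
For a solid circular section σ = 32M/(πd³), so d³ = 32M/(π σ_allow) = 32×6460000/(π×154.7) = 425300 mm³.
d = 75.20 mm.

d = 75.2 mm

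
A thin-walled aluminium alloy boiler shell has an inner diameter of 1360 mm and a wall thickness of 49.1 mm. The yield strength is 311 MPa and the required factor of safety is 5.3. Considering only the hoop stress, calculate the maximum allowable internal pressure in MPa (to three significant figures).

p_allow = 4.24 MPa

σ_allow = 311/5.3 = 58.68 MPa.
σ_h = pD/(2t) → p_allow = 2σ_allow t/D = 2×58.68×49.1/1360 = 4.237 MPa.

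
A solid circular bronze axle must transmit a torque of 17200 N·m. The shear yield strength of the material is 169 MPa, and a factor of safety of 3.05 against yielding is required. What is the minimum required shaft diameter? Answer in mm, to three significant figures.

d = 116 mm

Allowable shear stress τ_allow = 169/3.05 = 55.41 MPa.
For a solid shaft τ = 16T/(πd³), so d³ = 16T/(π τ_allow) = 16×1.7200×10^7/(π×55.41) = 1.581×10^6 mm³.
d = (1.581×10^6)^(1/3) = 116.5 mm.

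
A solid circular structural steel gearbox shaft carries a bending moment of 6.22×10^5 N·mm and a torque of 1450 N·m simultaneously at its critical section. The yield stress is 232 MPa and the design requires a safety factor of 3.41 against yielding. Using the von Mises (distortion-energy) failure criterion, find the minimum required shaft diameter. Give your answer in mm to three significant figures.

d = 59.4 mm

σ_allow = σ_y/n = 232/3.41 = 68.04 MPa.
For a solid shaft σ_b = 32M/(πd³) and τ = 16T/(πd³), so the von Mises stress is σ' = (16/πd³)·√(4M²+3T²).
√(4M²+3T²) = √(4×(622000)² + 3×(1.450×10^6)²) = 2.803×10^6 N·mm.
d³ = 16×2.803×10^6/(π×68.04) = 209800 mm³.
d = 59.42 mm.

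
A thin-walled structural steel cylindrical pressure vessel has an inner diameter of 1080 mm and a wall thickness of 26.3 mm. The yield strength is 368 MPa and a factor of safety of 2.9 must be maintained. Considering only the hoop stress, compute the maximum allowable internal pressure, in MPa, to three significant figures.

p_allow = 6.18 MPa

σ_allow = 368/2.9 = 126.9 MPa.
σ_h = pD/(2t) → p_allow = 2σ_allow t/D = 2×126.9×26.3/1080 = 6.180 MPa.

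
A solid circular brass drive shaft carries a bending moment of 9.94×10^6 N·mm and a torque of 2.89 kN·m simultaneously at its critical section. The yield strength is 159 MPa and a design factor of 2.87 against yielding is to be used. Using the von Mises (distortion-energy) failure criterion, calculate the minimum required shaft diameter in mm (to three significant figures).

σ_allow = σ_y/n = 159/2.87 = 55.40 MPa.
For a solid shaft σ_b = 32M/(πd³) and τ = 16T/(πd³), so the von Mises stress is σ' = (16/πd³)·√(4M²+3T²).
√(4M²+3T²) = √(4×(9.940×10^6)² + 3×(2.890×10^6)²) = 2.050×10^7 N·mm.
d³ = 16×2.050×10^7/(π×55.40) = 1.885×10^6 mm³.
d = 123.5 mm.

d = 124 mm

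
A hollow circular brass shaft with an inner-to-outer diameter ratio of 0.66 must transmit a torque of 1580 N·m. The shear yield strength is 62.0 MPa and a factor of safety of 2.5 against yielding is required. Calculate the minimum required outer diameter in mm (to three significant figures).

d_o = 73.7 mm

τ_allow = 62.0/2.5 = 24.80 MPa.
For a hollow shaft τ = 16T/[πd_o³(1−k⁴)] with k = 0.66, so 1−k⁴ = 0.8103.
d_o³ = 16T/[π τ_allow (1−k⁴)] = 16×1580000/(π×24.80×0.8103) = 400500 mm³.
d_o = 73.71 mm.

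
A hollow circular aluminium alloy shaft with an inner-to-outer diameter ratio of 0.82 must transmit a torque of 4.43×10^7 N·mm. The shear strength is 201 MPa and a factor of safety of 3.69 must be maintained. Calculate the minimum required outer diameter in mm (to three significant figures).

τ_allow = 201/3.69 = 54.47 MPa.
For a hollow shaft τ = 16T/[πd_o³(1−k⁴)] with k = 0.82, so 1−k⁴ = 0.5479.
d_o³ = 16T/[π τ_allow (1−k⁴)] = 16×4.4300×10^7/(π×54.47×0.5479) = 7.560×10^6 mm³.
d_o = 196.3 mm.

d_o = 196 mm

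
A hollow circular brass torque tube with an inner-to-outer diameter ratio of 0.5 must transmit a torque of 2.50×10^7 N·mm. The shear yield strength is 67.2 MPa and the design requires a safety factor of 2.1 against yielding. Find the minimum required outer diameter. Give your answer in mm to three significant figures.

τ_allow = 67.2/2.1 = 32.00 MPa.
For a hollow shaft τ = 16T/[πd_o³(1−k⁴)] with k = 0.5, so 1−k⁴ = 0.9375.
d_o³ = 16T/[π τ_allow (1−k⁴)] = 16×2.5000×10^7/(π×32.00×0.9375) = 4.244×10^6 mm³.
d_o = 161.9 mm.

d_o = 162 mm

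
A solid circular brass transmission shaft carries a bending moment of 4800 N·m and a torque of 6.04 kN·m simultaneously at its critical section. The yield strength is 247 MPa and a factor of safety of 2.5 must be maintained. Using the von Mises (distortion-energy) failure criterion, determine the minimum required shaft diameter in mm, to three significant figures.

d = 90.1 mm

σ_allow = σ_y/n = 247/2.5 = 98.80 MPa.
For a solid shaft σ_b = 32M/(πd³) and τ = 16T/(πd³), so the von Mises stress is σ' = (16/πd³)·√(4M²+3T²).
√(4M²+3T²) = √(4×(4.800×10^6)² + 3×(6.040×10^6)²) = 1.420×10^7 N·mm.
d³ = 16×1.420×10^7/(π×98.80) = 731900 mm³.
d = 90.12 mm.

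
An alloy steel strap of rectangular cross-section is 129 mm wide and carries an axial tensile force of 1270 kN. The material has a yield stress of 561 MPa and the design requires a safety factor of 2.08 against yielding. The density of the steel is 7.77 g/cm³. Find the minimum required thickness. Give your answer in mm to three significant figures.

t = 36.5 mm

σ_allow = 561/2.08 = 269.7 MPa.
Required area A = F/σ_allow = 1270000/269.7 = 4709 mm².
t = A/w = 4709/129 = 36.50 mm.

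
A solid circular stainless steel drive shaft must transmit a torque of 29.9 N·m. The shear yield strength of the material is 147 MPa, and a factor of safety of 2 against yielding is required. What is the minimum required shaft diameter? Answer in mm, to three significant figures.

Allowable shear stress τ_allow = 147/2 = 73.50 MPa.
For a solid shaft τ = 16T/(πd³), so d³ = 16T/(π τ_allow) = 16×29900/(π×73.50) = 2072 mm³.
d = (2072)^(1/3) = 12.75 mm.

d = 12.7 mm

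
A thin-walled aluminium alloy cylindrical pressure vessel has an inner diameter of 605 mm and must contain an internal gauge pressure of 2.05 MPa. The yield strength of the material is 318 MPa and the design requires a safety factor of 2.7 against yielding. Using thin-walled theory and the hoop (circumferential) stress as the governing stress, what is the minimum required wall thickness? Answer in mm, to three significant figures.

σ_allow = 318/2.7 = 117.8 MPa.
Hoop stress σ_h = pD/(2t), so t = pD/(2σ_allow) = 2.05×605/(2×117.8) = 5.265 mm.

t = 5.27 mm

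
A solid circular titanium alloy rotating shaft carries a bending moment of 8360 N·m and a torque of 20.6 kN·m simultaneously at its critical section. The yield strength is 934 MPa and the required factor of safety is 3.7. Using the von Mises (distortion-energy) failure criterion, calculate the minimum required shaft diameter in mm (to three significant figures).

σ_allow = σ_y/n = 934/3.7 = 252.4 MPa.
For a solid shaft σ_b = 32M/(πd³) and τ = 16T/(πd³), so the von Mises stress is σ' = (16/πd³)·√(4M²+3T²).
√(4M²+3T²) = √(4×(8.360×10^6)² + 3×(2.060×10^7)²) = 3.940×10^7 N·mm.
d³ = 16×3.940×10^7/(π×252.4) = 795000 mm³.
d = 92.64 mm.

d = 92.6 mm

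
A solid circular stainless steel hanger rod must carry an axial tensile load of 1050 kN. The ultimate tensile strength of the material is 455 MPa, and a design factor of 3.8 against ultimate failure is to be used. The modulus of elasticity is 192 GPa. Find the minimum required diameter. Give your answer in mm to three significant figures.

Allowable stress σ_allow = 455/3.8 = 119.7 MPa.
Required area A = F/σ_allow = 1050000/119.7 = 8769 mm².
A = πd²/4 → d = √(4A/π) = 105.7 mm.

d = 106 mm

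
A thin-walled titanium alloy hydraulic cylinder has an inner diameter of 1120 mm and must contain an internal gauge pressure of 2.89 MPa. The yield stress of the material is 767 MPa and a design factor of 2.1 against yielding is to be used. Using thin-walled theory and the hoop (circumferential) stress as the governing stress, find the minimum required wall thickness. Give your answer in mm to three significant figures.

σ_allow = 767/2.1 = 365.2 MPa.
Hoop stress σ_h = pD/(2t), so t = pD/(2σ_allow) = 2.89×1120/(2×365.2) = 4.431 mm.

t = 4.43 mm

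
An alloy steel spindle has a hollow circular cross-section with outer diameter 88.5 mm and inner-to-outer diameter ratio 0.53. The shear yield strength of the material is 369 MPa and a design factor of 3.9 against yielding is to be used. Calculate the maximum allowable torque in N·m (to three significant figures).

τ_allow = 369/3.9 = 94.62 MPa.
For a hollow shaft T_allow = τ_allow·πd_o³(1−k⁴)/16 with 1−k⁴ = 0.9211, so πd_o³(1−k⁴)/16 = 125400 mm³.
T_allow = 94.62×125400 = 1.186×10^7 N·mm = 11860 N·m.

T_allow = 11900 N·m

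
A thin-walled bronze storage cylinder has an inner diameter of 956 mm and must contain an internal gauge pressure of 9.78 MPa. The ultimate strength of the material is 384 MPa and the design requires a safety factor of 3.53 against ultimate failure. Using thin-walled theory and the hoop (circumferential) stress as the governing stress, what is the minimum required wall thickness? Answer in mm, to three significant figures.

σ_allow = 384/3.53 = 108.8 MPa.
Hoop stress σ_h = pD/(2t), so t = pD/(2σ_allow) = 9.78×956/(2×108.8) = 42.97 mm.

t = 43.0 mm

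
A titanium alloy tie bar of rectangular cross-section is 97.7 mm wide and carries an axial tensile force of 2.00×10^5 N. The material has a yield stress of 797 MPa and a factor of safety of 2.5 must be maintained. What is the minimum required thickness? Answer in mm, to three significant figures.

t = 6.42 mm

σ_allow = 797/2.5 = 318.8 MPa.
Required area A = F/σ_allow = 200000/318.8 = 627.4 mm².
t = A/w = 627.4/97.7 = 6.421 mm.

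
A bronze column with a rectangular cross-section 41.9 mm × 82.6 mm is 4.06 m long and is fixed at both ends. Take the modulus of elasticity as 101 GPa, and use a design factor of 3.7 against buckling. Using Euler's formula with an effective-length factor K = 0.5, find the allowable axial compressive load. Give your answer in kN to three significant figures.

P_allow = 33.1 kN

Buckling occurs about the weak axis: I_min = h·b³/12 = 82.6×41.9³/12 = 506300 mm⁴ (b = 41.9 mm is the smaller dimension).
Effective length L_e = KL = 0.5×4.06 m = 2030 mm.
Euler critical load P_cr = π²EI/L_e² = π²×101000×506300/2030² = 122500 N.
P_allow = P_cr/n = 122500/3.7 = 33100 N.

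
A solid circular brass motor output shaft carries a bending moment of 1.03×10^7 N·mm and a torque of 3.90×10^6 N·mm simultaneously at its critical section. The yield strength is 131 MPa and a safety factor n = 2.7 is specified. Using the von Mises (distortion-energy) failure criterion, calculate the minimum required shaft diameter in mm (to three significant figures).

σ_allow = σ_y/n = 131/2.7 = 48.52 MPa.
For a solid shaft σ_b = 32M/(πd³) and τ = 16T/(πd³), so the von Mises stress is σ' = (16/πd³)·√(4M²+3T²).
√(4M²+3T²) = √(4×(1.030×10^7)² + 3×(3.900×10^6)²) = 2.168×10^7 N·mm.
d³ = 16×2.168×10^7/(π×48.52) = 2.276×10^6 mm³.
d = 131.5 mm.

d = 132 mm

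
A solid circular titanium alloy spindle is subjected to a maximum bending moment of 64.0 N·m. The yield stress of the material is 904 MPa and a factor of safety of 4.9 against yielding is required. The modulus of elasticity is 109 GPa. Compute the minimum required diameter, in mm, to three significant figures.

d = 15.2 mm

σ_allow = 904/4.9 = 184.5 MPa.
For a solid circular section σ = 32M/(πd³), so d³ = 32M/(π σ_allow) = 32×64000/(π×184.5) = 3534 mm³.
d = 15.23 mm.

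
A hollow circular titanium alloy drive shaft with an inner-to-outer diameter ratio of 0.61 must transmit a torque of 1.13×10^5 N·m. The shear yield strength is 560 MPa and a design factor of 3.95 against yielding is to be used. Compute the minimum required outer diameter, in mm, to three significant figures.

d_o = 168 mm

τ_allow = 560/3.95 = 141.8 MPa.
For a hollow shaft τ = 16T/[πd_o³(1−k⁴)] with k = 0.61, so 1−k⁴ = 0.8615.
d_o³ = 16T/[π τ_allow (1−k⁴)] = 16×1.1300×10^8/(π×141.8×0.8615) = 4.712×10^6 mm³.
d_o = 167.6 mm.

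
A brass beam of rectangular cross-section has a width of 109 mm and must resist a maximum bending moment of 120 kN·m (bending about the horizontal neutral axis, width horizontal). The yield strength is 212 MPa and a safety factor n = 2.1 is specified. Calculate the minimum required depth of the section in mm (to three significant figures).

σ_allow = 212/2.1 = 101.0 MPa.
For a rectangular section σ = 6M/(bh²), so h² = 6M/(b σ_allow) = 6×1.2000×10^8/(109×101.0) = 65430 mm².
h = 255.8 mm.

h = 256 mm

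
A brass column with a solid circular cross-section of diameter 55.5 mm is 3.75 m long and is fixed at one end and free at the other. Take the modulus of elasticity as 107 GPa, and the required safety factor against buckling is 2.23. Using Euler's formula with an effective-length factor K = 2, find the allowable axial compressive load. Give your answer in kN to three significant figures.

I = πd⁴/64 = π×55.5⁴/64 = 465700 mm⁴.
Effective length L_e = KL = 2×3.75 m = 7500 mm.
Euler critical load P_cr = π²EI/L_e² = π²×107000×465700/7500² = 8744 N.
P_allow = P_cr/n = 8744/2.23 = 3921 N.

P_allow = 3.92 kN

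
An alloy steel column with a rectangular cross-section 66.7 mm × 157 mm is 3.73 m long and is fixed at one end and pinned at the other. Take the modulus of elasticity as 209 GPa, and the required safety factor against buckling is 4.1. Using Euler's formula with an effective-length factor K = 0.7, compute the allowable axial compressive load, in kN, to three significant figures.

Buckling occurs about the weak axis: I_min = h·b³/12 = 157×66.7³/12 = 3.882×10^6 mm⁴ (b = 66.7 mm is the smaller dimension).
Effective length L_e = KL = 0.7×3.73 m = 2611 mm.
Euler critical load P_cr = π²EI/L_e² = π²×209000×3.882×10^6/2611² = 1.175×10^6 N.
P_allow = P_cr/n = 1.175×10^6/4.1 = 286500 N.

P_allow = 287 kN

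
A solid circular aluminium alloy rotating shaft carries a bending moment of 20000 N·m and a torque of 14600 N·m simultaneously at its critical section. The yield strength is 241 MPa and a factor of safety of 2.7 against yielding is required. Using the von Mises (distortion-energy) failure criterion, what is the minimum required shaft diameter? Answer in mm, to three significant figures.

σ_allow = σ_y/n = 241/2.7 = 89.26 MPa.
For a solid shaft σ_b = 32M/(πd³) and τ = 16T/(πd³), so the von Mises stress is σ' = (16/πd³)·√(4M²+3T²).
√(4M²+3T²) = √(4×(2.000×10^7)² + 3×(1.460×10^7)²) = 4.732×10^7 N·mm.
d³ = 16×4.732×10^7/(π×89.26) = 2.700×10^6 mm³.
d = 139.3 mm.

d = 139 mm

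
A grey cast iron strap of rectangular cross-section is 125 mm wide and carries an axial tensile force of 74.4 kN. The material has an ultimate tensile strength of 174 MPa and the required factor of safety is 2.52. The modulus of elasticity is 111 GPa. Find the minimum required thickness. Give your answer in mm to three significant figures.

σ_allow = 174/2.52 = 69.05 MPa.
Required area A = F/σ_allow = 74400/69.05 = 1078 mm².
t = A/w = 1078/125 = 8.620 mm.

t = 8.62 mm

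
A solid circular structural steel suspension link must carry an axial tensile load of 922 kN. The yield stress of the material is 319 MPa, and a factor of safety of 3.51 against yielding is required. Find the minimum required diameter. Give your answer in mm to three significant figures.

Allowable stress σ_allow = 319/3.51 = 90.88 MPa.
Required area A = F/σ_allow = 922000/90.88 = 10140 mm².
A = πd²/4 → d = √(4A/π) = 113.7 mm.

d = 114 mm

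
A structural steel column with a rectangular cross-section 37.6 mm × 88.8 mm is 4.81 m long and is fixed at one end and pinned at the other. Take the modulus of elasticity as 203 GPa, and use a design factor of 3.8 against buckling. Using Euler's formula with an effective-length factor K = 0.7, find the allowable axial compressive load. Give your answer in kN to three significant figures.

Buckling occurs about the weak axis: I_min = h·b³/12 = 88.8×37.6³/12 = 393400 mm⁴ (b = 37.6 mm is the smaller dimension).
Effective length L_e = KL = 0.7×4.81 m = 3367 mm.
Euler critical load P_cr = π²EI/L_e² = π²×203000×393400/3367² = 69520 N.
P_allow = P_cr/n = 69520/3.8 = 18290 N.

P_allow = 18.3 kN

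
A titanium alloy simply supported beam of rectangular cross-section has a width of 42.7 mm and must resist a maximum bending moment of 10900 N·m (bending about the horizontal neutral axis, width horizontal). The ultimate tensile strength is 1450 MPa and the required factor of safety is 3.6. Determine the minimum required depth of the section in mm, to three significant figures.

σ_allow = 1450/3.6 = 402.8 MPa.
For a rectangular section σ = 6M/(bh²), so h² = 6M/(b σ_allow) = 6×1.0900×10^7/(42.7×402.8) = 3803 mm².
h = 61.67 mm.

h = 61.7 mm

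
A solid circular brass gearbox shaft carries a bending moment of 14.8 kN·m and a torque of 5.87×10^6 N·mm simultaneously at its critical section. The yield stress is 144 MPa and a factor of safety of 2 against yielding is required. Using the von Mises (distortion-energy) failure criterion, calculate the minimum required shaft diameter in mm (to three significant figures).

σ_allow = σ_y/n = 144/2 = 72.00 MPa.
For a solid shaft σ_b = 32M/(πd³) and τ = 16T/(πd³), so the von Mises stress is σ' = (16/πd³)·√(4M²+3T²).
√(4M²+3T²) = √(4×(1.480×10^7)² + 3×(5.870×10^6)²) = 3.130×10^7 N·mm.
d³ = 16×3.130×10^7/(π×72.00) = 2.214×10^6 mm³.
d = 130.3 mm.

d = 130 mm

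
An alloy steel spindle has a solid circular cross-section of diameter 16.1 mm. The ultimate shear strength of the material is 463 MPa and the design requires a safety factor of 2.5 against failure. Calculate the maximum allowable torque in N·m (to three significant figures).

T_allow = 152 N·m

τ_allow = 463/2.5 = 185.2 MPa.
For a solid shaft T_allow = τ_allow·πd³/16; πd³/16 = π×16.1³/16 = 819.4 mm³.
T_allow = 185.2×819.4 = 151800 N·mm = 151.8 N·m.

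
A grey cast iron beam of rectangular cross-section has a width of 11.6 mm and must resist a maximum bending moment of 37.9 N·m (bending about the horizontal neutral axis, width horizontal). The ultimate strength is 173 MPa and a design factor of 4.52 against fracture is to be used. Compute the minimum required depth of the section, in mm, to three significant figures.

σ_allow = 173/4.52 = 38.27 MPa.
For a rectangular section σ = 6M/(bh²), so h² = 6M/(b σ_allow) = 6×37900/(11.6×38.27) = 512.2 mm².
h = 22.63 mm.

h = 22.6 mm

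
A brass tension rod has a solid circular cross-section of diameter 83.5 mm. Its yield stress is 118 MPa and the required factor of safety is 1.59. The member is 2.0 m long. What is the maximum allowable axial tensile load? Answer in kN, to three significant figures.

σ_allow = 118/1.59 = 74.21 MPa.
A = πd²/4 = π×83.5²/4 = 5476 mm².
F_allow = σ_allow × A = 74.21×5476 = 406400 N.

F_allow = 406 kN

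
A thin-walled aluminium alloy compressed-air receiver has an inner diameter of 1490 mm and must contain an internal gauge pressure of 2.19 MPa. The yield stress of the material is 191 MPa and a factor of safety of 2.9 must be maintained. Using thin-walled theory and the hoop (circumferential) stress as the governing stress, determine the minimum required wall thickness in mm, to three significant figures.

t = 24.8 mm

σ_allow = 191/2.9 = 65.86 MPa.
Hoop stress σ_h = pD/(2t), so t = pD/(2σ_allow) = 2.19×1490/(2×65.86) = 24.77 mm.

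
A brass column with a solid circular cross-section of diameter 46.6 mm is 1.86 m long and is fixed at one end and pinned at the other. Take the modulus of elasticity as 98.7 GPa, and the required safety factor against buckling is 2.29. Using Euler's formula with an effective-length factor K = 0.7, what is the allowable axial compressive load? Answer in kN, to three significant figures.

P_allow = 58.1 kN

I = πd⁴/64 = π×46.6⁴/64 = 231500 mm⁴.
Effective length L_e = KL = 0.7×1.86 m = 1302 mm.
Euler critical load P_cr = π²EI/L_e² = π²×98700×231500/1302² = 133000 N.
P_allow = P_cr/n = 133000/2.29 = 58090 N.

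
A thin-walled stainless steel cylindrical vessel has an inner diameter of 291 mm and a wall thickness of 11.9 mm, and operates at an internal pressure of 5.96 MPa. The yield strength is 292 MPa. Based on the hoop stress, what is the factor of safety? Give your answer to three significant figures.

n = 4.01

σ_h = pD/(2t) = 5.96×291/(2×11.9) = 72.87 MPa.
n = 292/72.87 = 4.007.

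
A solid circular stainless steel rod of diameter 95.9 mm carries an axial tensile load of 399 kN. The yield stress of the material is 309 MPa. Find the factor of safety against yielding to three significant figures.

A = πd²/4 = 7223 mm².
σ = F/A = 399000/7223 = 55.24 MPa.
n = 309/55.24 = 5.594.

n = 5.59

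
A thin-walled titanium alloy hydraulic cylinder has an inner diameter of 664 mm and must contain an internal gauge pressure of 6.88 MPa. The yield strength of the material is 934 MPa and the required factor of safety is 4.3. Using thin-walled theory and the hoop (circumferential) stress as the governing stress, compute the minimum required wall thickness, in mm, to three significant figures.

σ_allow = 934/4.3 = 217.2 MPa.
Hoop stress σ_h = pD/(2t), so t = pD/(2σ_allow) = 6.88×664/(2×217.2) = 10.52 mm.

t = 10.5 mm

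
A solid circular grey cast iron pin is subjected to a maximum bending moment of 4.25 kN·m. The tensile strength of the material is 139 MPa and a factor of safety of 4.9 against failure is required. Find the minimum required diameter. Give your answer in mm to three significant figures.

d = 115 mm

σ_allow = 139/4.9 = 28.37 MPa.
For a solid circular section σ = 32M/(πd³), so d³ = 32M/(π σ_allow) = 32×4250000/(π×28.37) = 1.526×10^6 mm³.
d = 115.1 mm.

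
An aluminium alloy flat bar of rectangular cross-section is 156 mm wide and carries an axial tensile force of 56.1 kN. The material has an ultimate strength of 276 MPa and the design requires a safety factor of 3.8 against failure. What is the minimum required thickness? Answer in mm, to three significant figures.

t = 4.95 mm

σ_allow = 276/3.8 = 72.63 MPa.
Required area A = F/σ_allow = 56100/72.63 = 772.4 mm².
t = A/w = 772.4/156 = 4.951 mm.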